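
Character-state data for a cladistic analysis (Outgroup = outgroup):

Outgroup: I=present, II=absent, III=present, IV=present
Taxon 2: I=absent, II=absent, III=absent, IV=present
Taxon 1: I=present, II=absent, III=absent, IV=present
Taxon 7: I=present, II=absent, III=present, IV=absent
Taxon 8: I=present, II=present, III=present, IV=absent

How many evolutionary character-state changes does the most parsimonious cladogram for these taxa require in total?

Character polarity is set by the outgroup: the derived state is whichever differs from the outgroup's state, so for I, III, IV the derived state is 'absent', and for the remaining characters it is 'present'.
I (derived state 'absent') is unique to Taxon 2 (autapomorphy; uninformative for grouping).
II (derived state 'present') is unique to Taxon 8 (autapomorphy; uninformative for grouping).
Only Taxon 1 and Taxon 2 show the derived state 'absent' for III, supporting them as a clade.
IV: derived state 'absent' in Taxon 7 and Taxon 8 only — synapomorphy for {Taxon 7, Taxon 8}.
Most parsimonious ingroup topology: ((Taxon 2,Taxon 1),(Taxon 7,Taxon 8)).
Changes per character on this tree: I: 1; II: 1; III: 1; IV: 1.
Total = 4.

4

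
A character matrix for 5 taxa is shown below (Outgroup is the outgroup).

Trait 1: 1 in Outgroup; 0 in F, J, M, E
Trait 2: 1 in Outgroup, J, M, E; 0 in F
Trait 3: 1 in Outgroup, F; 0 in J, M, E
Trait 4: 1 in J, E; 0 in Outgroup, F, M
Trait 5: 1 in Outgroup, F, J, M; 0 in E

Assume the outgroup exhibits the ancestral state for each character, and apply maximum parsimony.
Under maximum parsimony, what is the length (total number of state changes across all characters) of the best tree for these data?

Character polarity is set by the outgroup: the derived state is whichever differs from the outgroup's state, so for Trait 1, Trait 2, Trait 3, Trait 5 the derived state is '0', and for the remaining characters it is '1'.
All ingroup taxa share the derived state '0' for Trait 1; it defines the ingroup but does not resolve relationships within it.
Trait 2 (derived state '0') is unique to F (autapomorphy; uninformative for grouping).
Trait 3: derived state '0' in E, J, and M only — synapomorphy for {E, J, M}.
Trait 4 (derived state '1') is shared by E and J — a synapomorphy uniting that clade.
Trait 5: derived state '0' in E only — an autapomorphy, so it tells us nothing about relationships among taxa.
Most parsimonious ingroup topology: (F,((J,E),M)).
Changes per character on this tree: Trait 1: 1; Trait 2: 1; Trait 3: 1; Trait 4: 1; Trait 5: 1.
Total = 5.

5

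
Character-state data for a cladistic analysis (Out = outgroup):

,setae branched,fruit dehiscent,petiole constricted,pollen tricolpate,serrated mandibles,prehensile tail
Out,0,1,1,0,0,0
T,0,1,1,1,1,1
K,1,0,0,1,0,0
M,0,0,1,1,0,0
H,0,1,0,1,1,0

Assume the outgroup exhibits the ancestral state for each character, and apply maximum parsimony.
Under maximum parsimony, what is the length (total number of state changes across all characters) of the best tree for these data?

7

Character polarity is set by the outgroup: the derived state is whichever differs from the outgroup's state, so for fruit dehiscent, petiole constricted the derived state is '0', and for the remaining characters it is '1'.
setae branched: derived state '1' in K only — an autapomorphy, so it tells us nothing about relationships among taxa.
fruit dehiscent: derived state '0' in K and M only — synapomorphy for {K, M}.
petiole constricted groups H and K, which is incompatible with the clades supported by the remaining characters; treating it as convergent (homoplasy) costs fewer steps than any alternative tree.
All ingroup taxa share the derived state '1' for pollen tricolpate; it defines the ingroup but does not resolve relationships within it.
serrated mandibles: derived state '1' in H and T only — synapomorphy for {H, T}.
prehensile tail: derived state '1' in T only — an autapomorphy, so it tells us nothing about relationships among taxa.
Most parsimonious ingroup topology: ((T,H),(K,M)).
Changes per character on this tree: setae branched: 1; fruit dehiscent: 1; petiole constricted: 2; pollen tricolpate: 1; serrated mandibles: 1; prehensile tail: 1.
Total = 7.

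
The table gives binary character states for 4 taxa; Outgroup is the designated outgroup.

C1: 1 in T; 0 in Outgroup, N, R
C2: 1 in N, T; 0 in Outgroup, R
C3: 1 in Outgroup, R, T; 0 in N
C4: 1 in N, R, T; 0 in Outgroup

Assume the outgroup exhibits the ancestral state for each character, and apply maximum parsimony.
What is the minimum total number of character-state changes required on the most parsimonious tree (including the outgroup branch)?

4

Character polarity is set by the outgroup: the derived state is whichever differs from the outgroup's state, so for C3 the derived state is '0', and for the remaining characters it is '1'.
C1 (derived state '1') is unique to T (autapomorphy; uninformative for grouping).
C2: derived state '1' in N and T only — synapomorphy for {N, T}.
C3: derived state '0' in N only — an autapomorphy, so it tells us nothing about relationships among taxa.
C4 (derived state '1') is shared by all ingroup taxa — unites the whole ingroup.
Most parsimonious ingroup topology: ((N,T),R).
Changes per character on this tree: C1: 1; C2: 1; C3: 1; C4: 1.
Total = 4.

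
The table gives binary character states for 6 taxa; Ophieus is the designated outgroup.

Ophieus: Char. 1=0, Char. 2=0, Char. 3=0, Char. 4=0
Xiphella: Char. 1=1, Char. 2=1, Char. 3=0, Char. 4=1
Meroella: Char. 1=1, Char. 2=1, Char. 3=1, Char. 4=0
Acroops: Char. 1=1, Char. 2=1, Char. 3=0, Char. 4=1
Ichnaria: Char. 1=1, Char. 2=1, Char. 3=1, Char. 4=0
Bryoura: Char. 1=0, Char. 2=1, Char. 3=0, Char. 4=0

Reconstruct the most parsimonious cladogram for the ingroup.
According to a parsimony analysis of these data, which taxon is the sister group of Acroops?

Xiphella

The outgroup has state '0' for every character, so '1' is the derived state throughout.
Char. 1 (derived state '1') is shared by Acroops, Ichnaria, Meroella, and Xiphella — a synapomorphy uniting that clade.
All ingroup taxa share the derived state '1' for Char. 2; it defines the ingroup but does not resolve relationships within it.
Char. 3: derived state '1' in Ichnaria and Meroella only — synapomorphy for {Ichnaria, Meroella}.
Char. 4: derived state '1' in Acroops and Xiphella only — synapomorphy for {Acroops, Xiphella}.
Most parsimonious ingroup topology: (((Meroella,Ichnaria),(Xiphella,Acroops)),Bryoura).
Acroops and Xiphella form a cherry on this tree, so they are sister taxa.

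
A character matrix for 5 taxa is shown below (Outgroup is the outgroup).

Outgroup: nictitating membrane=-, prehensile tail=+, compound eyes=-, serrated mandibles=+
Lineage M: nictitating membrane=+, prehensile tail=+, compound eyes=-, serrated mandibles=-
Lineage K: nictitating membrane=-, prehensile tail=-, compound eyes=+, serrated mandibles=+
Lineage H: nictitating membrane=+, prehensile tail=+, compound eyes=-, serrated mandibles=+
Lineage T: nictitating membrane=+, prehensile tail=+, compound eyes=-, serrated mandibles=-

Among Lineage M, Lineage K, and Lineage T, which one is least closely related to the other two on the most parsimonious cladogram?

Character polarity is set by the outgroup: the derived state is whichever differs from the outgroup's state, so for prehensile tail, serrated mandibles the derived state is '-', and for the remaining characters it is '+'.
Only Lineage H, Lineage M, and Lineage T show the derived state '+' for nictitating membrane, supporting them as a clade.
prehensile tail: derived state '-' in Lineage K only — an autapomorphy, so it tells us nothing about relationships among taxa.
compound eyes (derived state '+') is unique to Lineage K (autapomorphy; uninformative for grouping).
serrated mandibles: derived state '-' in Lineage M and Lineage T only — synapomorphy for {Lineage M, Lineage T}.
Most parsimonious ingroup topology: (((Lineage M,Lineage T),Lineage H),Lineage K).
Lineage T and Lineage M share a more recent common ancestor with each other than either does with Lineage K, so Lineage K is the least closely related of the three.

Lineage K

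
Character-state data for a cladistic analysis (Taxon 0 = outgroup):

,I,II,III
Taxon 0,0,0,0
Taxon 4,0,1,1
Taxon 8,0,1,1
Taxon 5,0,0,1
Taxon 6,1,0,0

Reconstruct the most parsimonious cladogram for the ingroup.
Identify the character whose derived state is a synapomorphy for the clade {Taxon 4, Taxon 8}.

The outgroup has state '0' for every character, so '1' is the derived state throughout.
I (derived state '1') is unique to Taxon 6 (autapomorphy; uninformative for grouping).
Only Taxon 4 and Taxon 8 show the derived state '1' for II, supporting them as a clade.
III (derived state '1') is shared by Taxon 4, Taxon 5, and Taxon 8 — a synapomorphy uniting that clade.
Most parsimonious ingroup topology: (((Taxon 4,Taxon 8),Taxon 5),Taxon 6).
The clade {Taxon 4, Taxon 8} is supported by II: its derived state '1' occurs in exactly those taxa and in no other taxon (including the outgroup).

II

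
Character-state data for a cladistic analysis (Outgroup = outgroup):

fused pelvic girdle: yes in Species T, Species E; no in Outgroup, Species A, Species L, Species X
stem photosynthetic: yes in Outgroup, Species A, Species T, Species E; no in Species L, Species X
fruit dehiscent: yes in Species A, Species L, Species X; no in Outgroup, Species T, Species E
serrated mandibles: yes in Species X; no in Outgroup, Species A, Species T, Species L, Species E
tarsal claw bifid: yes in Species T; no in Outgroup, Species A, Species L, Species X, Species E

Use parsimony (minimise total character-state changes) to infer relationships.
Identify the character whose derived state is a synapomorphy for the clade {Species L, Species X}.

stem photosynthetic

Character polarity is set by the outgroup: the derived state is whichever differs from the outgroup's state, so for stem photosynthetic the derived state is 'no', and for the remaining characters it is 'yes'.
fused pelvic girdle (derived state 'yes') is shared by Species E and Species T — a synapomorphy uniting that clade.
Only Species L and Species X show the derived state 'no' for stem photosynthetic, supporting them as a clade.
fruit dehiscent: derived state 'yes' in Species A, Species L, and Species X only — synapomorphy for {Species A, Species L, Species X}.
serrated mandibles: derived state 'yes' in Species X only — an autapomorphy, so it tells us nothing about relationships among taxa.
tarsal claw bifid: derived state 'yes' in Species T only — an autapomorphy, so it tells us nothing about relationships among taxa.
Most parsimonious ingroup topology: ((Species A,(Species L,Species X)),(Species T,Species E)).
The clade {Species L, Species X} is supported by stem photosynthetic: its derived state 'no' occurs in exactly those taxa and in no other taxon (including the outgroup).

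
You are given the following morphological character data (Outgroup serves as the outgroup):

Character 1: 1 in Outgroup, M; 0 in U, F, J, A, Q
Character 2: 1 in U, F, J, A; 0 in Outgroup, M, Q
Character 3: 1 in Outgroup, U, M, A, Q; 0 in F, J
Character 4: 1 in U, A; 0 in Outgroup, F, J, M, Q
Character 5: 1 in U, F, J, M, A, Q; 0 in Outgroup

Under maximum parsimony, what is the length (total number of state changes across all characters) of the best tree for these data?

5

Character polarity is set by the outgroup: the derived state is whichever differs from the outgroup's state, so for Character 1, Character 3 the derived state is '0', and for the remaining characters it is '1'.
Character 1: derived state '0' in A, F, J, Q, and U only — synapomorphy for {A, F, J, Q, U}.
Character 2 (derived state '1') is shared by A, F, J, and U — a synapomorphy uniting that clade.
Character 3 (derived state '0') is shared by F and J — a synapomorphy uniting that clade.
Character 4: derived state '1' in A and U only — synapomorphy for {A, U}.
All ingroup taxa share the derived state '1' for Character 5; it defines the ingroup but does not resolve relationships within it.
Most parsimonious ingroup topology: ((((U,A),(F,J)),Q),M).
Changes per character on this tree: Character 1: 1; Character 2: 1; Character 3: 1; Character 4: 1; Character 5: 1.
Total = 5.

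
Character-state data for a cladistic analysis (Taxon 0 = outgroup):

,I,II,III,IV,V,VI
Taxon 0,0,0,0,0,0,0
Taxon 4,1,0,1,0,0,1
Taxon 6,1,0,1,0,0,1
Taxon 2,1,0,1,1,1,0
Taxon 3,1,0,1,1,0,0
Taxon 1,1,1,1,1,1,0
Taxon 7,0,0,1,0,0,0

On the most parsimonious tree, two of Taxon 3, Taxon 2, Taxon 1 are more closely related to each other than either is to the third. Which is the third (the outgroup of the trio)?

Taxon 3

The outgroup has state '0' for every character, so '1' is the derived state throughout.
I (derived state '1') is shared by Taxon 1, Taxon 2, Taxon 3, Taxon 4, and Taxon 6 — a synapomorphy uniting that clade.
II (derived state '1') is unique to Taxon 1 (autapomorphy; uninformative for grouping).
All ingroup taxa share the derived state '1' for III; it defines the ingroup but does not resolve relationships within it.
IV: derived state '1' in Taxon 1, Taxon 2, and Taxon 3 only — synapomorphy for {Taxon 1, Taxon 2, Taxon 3}.
V (derived state '1') is shared by Taxon 1 and Taxon 2 — a synapomorphy uniting that clade.
Only Taxon 4 and Taxon 6 show the derived state '1' for VI, supporting them as a clade.
Most parsimonious ingroup topology: (((Taxon 4,Taxon 6),((Taxon 2,Taxon 1),Taxon 3)),Taxon 7).
Taxon 2 and Taxon 1 share a more recent common ancestor with each other than either does with Taxon 3, so Taxon 3 is the least closely related of the three.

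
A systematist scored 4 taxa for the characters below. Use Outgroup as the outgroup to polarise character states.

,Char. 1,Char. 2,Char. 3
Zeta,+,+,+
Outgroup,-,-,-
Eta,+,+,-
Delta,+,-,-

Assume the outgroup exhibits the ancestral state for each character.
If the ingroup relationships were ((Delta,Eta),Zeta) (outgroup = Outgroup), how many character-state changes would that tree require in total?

4

Map each character onto ((Delta,Eta),Zeta) (rooted by Outgroup) and count the minimum state changes it requires (Fitch parsimony):
Char. 1: 1; Char. 2: 2; Char. 3: 1.
Total tree length = 4.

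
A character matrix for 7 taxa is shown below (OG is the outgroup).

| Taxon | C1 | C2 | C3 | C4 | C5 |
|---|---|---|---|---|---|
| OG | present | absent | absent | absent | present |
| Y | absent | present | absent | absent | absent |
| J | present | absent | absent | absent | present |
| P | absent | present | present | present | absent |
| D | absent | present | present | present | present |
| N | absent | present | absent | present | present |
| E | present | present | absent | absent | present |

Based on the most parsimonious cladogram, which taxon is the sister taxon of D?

P

Character polarity is set by the outgroup: the derived state is whichever differs from the outgroup's state, so for C1, C5 the derived state is 'absent', and for the remaining characters it is 'present'.
C1: derived state 'absent' in D, N, P, and Y only — synapomorphy for {D, N, P, Y}.
Only D, E, N, P, and Y show the derived state 'present' for C2, supporting them as a clade.
C3 (derived state 'present') is shared by D and P — a synapomorphy uniting that clade.
Only D, N, and P show the derived state 'present' for C4, supporting them as a clade.
C5 groups P and Y, which is incompatible with the clades supported by the remaining characters; treating it as convergent (homoplasy) costs fewer steps than any alternative tree.
Most parsimonious ingroup topology: (((Y,((P,D),N)),E),J).
D and P form a cherry on this tree, so they are sister taxa.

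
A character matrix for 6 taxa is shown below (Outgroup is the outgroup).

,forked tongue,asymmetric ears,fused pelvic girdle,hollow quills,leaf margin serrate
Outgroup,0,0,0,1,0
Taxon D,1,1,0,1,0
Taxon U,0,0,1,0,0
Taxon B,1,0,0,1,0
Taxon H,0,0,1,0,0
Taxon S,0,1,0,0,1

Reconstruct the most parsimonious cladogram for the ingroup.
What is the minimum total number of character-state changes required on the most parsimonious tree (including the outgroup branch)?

Character polarity is set by the outgroup: the derived state is whichever differs from the outgroup's state, so for hollow quills the derived state is '0', and for the remaining characters it is '1'.
forked tongue (derived state '1') is shared by Taxon B and Taxon D — a synapomorphy uniting that clade.
asymmetric ears groups Taxon D and Taxon S, which is incompatible with the clades supported by the remaining characters; treating it as convergent (homoplasy) costs fewer steps than any alternative tree.
fused pelvic girdle (derived state '1') is shared by Taxon H and Taxon U — a synapomorphy uniting that clade.
hollow quills: derived state '0' in Taxon H, Taxon S, and Taxon U only — synapomorphy for {Taxon H, Taxon S, Taxon U}.
leaf margin serrate: derived state '1' in Taxon S only — an autapomorphy, so it tells us nothing about relationships among taxa.
Most parsimonious ingroup topology: ((Taxon D,Taxon B),((Taxon U,Taxon H),Taxon S)).
Changes per character on this tree: forked tongue: 1; asymmetric ears: 2; fused pelvic girdle: 1; hollow quills: 1; leaf margin serrate: 1.
Total = 6.

6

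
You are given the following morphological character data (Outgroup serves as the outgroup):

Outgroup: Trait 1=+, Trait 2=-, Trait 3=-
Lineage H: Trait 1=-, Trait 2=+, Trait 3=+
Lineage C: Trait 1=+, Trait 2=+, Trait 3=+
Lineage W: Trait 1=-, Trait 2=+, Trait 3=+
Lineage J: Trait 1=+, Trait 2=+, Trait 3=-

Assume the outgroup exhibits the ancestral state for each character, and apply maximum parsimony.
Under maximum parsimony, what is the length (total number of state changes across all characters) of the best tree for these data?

Character polarity is set by the outgroup: the derived state is whichever differs from the outgroup's state, so for Trait 1 the derived state is '-', and for the remaining characters it is '+'.
Trait 1: derived state '-' in Lineage H and Lineage W only — synapomorphy for {Lineage H, Lineage W}.
All ingroup taxa share the derived state '+' for Trait 2; it defines the ingroup but does not resolve relationships within it.
Trait 3 (derived state '+') is shared by Lineage C, Lineage H, and Lineage W — a synapomorphy uniting that clade.
Most parsimonious ingroup topology: (((Lineage H,Lineage W),Lineage C),Lineage J).
Changes per character on this tree: Trait 1: 1; Trait 2: 1; Trait 3: 1.
Total = 3.

3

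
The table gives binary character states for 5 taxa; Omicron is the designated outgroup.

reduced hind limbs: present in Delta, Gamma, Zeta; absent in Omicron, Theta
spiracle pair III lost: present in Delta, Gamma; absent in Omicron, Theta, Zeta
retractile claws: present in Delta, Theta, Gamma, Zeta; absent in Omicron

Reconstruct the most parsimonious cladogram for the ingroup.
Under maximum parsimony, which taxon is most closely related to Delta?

Gamma

The outgroup has state 'absent' for every character, so 'present' is the derived state throughout.
Only Delta, Gamma, and Zeta show the derived state 'present' for reduced hind limbs, supporting them as a clade.
spiracle pair III lost (derived state 'present') is shared by Delta and Gamma — a synapomorphy uniting that clade.
retractile claws (derived state 'present') is shared by all ingroup taxa — unites the whole ingroup.
Most parsimonious ingroup topology: (((Delta,Gamma),Zeta),Theta).
Delta and Gamma form a cherry on this tree, so they are sister taxa.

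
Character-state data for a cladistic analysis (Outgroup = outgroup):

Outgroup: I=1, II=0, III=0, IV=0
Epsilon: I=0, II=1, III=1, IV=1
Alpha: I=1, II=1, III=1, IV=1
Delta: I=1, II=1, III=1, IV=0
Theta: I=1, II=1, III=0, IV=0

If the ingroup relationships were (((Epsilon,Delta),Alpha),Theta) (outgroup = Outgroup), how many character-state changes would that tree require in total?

5

Map each character onto (((Epsilon,Delta),Alpha),Theta) (rooted by Outgroup) and count the minimum state changes it requires (Fitch parsimony):
I: 1; II: 1; III: 1; IV: 2.
Total tree length = 5.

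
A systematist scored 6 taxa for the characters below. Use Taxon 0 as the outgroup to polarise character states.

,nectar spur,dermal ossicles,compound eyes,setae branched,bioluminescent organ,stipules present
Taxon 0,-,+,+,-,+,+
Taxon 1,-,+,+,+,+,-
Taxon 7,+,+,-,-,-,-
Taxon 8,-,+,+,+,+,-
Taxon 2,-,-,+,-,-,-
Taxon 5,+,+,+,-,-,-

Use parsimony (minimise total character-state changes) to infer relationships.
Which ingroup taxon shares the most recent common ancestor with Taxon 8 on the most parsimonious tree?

Taxon 1

Character polarity is set by the outgroup: the derived state is whichever differs from the outgroup's state, so for dermal ossicles, compound eyes, bioluminescent organ, stipules present the derived state is '-', and for the remaining characters it is '+'.
nectar spur (derived state '+') is shared by Taxon 5 and Taxon 7 — a synapomorphy uniting that clade.
dermal ossicles (derived state '-') is unique to Taxon 2 (autapomorphy; uninformative for grouping).
compound eyes (derived state '-') is unique to Taxon 7 (autapomorphy; uninformative for grouping).
Only Taxon 1 and Taxon 8 show the derived state '+' for setae branched, supporting them as a clade.
bioluminescent organ (derived state '-') is shared by Taxon 2, Taxon 5, and Taxon 7 — a synapomorphy uniting that clade.
stipules present (derived state '-') is shared by all ingroup taxa — unites the whole ingroup.
Most parsimonious ingroup topology: ((Taxon 1,Taxon 8),((Taxon 7,Taxon 5),Taxon 2)).
Taxon 8 and Taxon 1 form a cherry on this tree, so they are sister taxa.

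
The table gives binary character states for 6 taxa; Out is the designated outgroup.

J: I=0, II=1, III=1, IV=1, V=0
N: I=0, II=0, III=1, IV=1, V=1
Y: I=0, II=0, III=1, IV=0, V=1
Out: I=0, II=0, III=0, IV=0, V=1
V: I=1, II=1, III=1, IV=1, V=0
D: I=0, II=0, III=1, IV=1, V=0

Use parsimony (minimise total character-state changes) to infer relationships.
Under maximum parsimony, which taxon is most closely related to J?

V

Character polarity is set by the outgroup: the derived state is whichever differs from the outgroup's state, so for V the derived state is '0', and for the remaining characters it is '1'.
I (derived state '1') is unique to V (autapomorphy; uninformative for grouping).
II (derived state '1') is shared by J and V — a synapomorphy uniting that clade.
III (derived state '1') is shared by all ingroup taxa — unites the whole ingroup.
IV: derived state '1' in D, J, N, and V only — synapomorphy for {D, J, N, V}.
V (derived state '0') is shared by D, J, and V — a synapomorphy uniting that clade.
Most parsimonious ingroup topology: ((((V,J),D),N),Y).
J and V form a cherry on this tree, so they are sister taxa.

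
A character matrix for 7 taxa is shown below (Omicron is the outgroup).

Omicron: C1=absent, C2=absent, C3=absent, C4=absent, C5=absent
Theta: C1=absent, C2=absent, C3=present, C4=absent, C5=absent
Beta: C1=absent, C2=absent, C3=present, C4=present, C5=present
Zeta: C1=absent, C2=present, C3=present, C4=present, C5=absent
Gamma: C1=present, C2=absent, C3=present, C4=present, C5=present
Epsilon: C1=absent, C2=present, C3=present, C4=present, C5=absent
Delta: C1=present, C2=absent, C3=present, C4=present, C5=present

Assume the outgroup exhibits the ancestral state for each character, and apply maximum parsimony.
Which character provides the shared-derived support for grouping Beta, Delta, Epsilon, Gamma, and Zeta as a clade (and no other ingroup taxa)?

C4

The outgroup has state 'absent' for every character, so 'present' is the derived state throughout.
Only Delta and Gamma show the derived state 'present' for C1, supporting them as a clade.
C2: derived state 'present' in Epsilon and Zeta only — synapomorphy for {Epsilon, Zeta}.
C3 (derived state 'present') is shared by all ingroup taxa — unites the whole ingroup.
Only Beta, Delta, Epsilon, Gamma, and Zeta show the derived state 'present' for C4, supporting them as a clade.
C5 (derived state 'present') is shared by Beta, Delta, and Gamma — a synapomorphy uniting that clade.
Most parsimonious ingroup topology: (Theta,((Beta,(Gamma,Delta)),(Zeta,Epsilon))).
The clade {Beta, Delta, Epsilon, Gamma, Zeta} is supported by C4: its derived state 'present' occurs in exactly those taxa and in no other taxon (including the outgroup).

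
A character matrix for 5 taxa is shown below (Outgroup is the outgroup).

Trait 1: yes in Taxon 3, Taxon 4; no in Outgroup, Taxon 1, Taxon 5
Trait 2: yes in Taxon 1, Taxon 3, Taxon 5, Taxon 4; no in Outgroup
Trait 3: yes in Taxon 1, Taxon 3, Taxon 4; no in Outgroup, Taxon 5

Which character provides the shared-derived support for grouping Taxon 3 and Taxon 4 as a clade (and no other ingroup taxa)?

Trait 1

The outgroup has state 'no' for every character, so 'yes' is the derived state throughout.
Trait 1 (derived state 'yes') is shared by Taxon 3 and Taxon 4 — a synapomorphy uniting that clade.
All ingroup taxa share the derived state 'yes' for Trait 2; it defines the ingroup but does not resolve relationships within it.
Only Taxon 1, Taxon 3, and Taxon 4 show the derived state 'yes' for Trait 3, supporting them as a clade.
Most parsimonious ingroup topology: ((Taxon 1,(Taxon 3,Taxon 4)),Taxon 5).
The clade {Taxon 3, Taxon 4} is supported by Trait 1: its derived state 'yes' occurs in exactly those taxa and in no other taxon (including the outgroup).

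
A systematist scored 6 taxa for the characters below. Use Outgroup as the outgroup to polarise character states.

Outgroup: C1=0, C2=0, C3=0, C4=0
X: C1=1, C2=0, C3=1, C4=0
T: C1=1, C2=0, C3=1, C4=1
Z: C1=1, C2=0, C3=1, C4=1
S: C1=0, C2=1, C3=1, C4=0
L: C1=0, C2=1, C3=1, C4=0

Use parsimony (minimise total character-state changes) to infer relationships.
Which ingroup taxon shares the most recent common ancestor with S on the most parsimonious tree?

L

The outgroup has state '0' for every character, so '1' is the derived state throughout.
Only T, X, and Z show the derived state '1' for C1, supporting them as a clade.
C2: derived state '1' in L and S only — synapomorphy for {L, S}.
C3 (derived state '1') is shared by all ingroup taxa — unites the whole ingroup.
C4 (derived state '1') is shared by T and Z — a synapomorphy uniting that clade.
Most parsimonious ingroup topology: ((X,(T,Z)),(S,L)).
S and L form a cherry on this tree, so they are sister taxa.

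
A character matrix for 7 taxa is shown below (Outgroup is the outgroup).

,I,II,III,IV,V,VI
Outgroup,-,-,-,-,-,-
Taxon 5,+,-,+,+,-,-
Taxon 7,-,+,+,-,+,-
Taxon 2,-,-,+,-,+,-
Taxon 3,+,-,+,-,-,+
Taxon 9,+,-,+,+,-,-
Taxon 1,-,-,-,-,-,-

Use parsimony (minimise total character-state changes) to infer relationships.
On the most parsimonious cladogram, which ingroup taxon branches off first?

Taxon 1

The outgroup has state '-' for every character, so '+' is the derived state throughout.
Only Taxon 3, Taxon 5, and Taxon 9 show the derived state '+' for I, supporting them as a clade.
II (derived state '+') is unique to Taxon 7 (autapomorphy; uninformative for grouping).
Only Taxon 2, Taxon 3, Taxon 5, Taxon 7, and Taxon 9 show the derived state '+' for III, supporting them as a clade.
Only Taxon 5 and Taxon 9 show the derived state '+' for IV, supporting them as a clade.
Only Taxon 2 and Taxon 7 show the derived state '+' for V, supporting them as a clade.
VI: derived state '+' in Taxon 3 only — an autapomorphy, so it tells us nothing about relationships among taxa.
Most parsimonious ingroup topology: ((((Taxon 5,Taxon 9),Taxon 3),(Taxon 7,Taxon 2)),Taxon 1).
Taxon 1 is sister to the clade containing all other ingroup taxa, so it is the earliest-diverging (most basal) ingroup lineage.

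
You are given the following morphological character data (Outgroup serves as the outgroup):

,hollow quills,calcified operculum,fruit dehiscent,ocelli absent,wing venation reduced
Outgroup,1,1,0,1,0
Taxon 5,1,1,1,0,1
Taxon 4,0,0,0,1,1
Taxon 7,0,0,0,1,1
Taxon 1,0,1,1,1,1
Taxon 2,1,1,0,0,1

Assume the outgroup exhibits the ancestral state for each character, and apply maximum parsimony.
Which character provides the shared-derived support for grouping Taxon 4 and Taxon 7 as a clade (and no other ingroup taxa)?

calcified operculum

Character polarity is set by the outgroup: the derived state is whichever differs from the outgroup's state, so for hollow quills, calcified operculum, ocelli absent the derived state is '0', and for the remaining characters it is '1'.
Only Taxon 1, Taxon 4, and Taxon 7 show the derived state '0' for hollow quills, supporting them as a clade.
calcified operculum (derived state '0') is shared by Taxon 4 and Taxon 7 — a synapomorphy uniting that clade.
fruit dehiscent (state '1') occurs in Taxon 1 and Taxon 5 but conflicts with the nesting implied by the other characters — most parsimoniously interpreted as homoplasy.
Only Taxon 2 and Taxon 5 show the derived state '0' for ocelli absent, supporting them as a clade.
wing venation reduced (derived state '1') is shared by all ingroup taxa — unites the whole ingroup.
Most parsimonious ingroup topology: ((Taxon 5,Taxon 2),((Taxon 4,Taxon 7),Taxon 1)).
The clade {Taxon 4, Taxon 7} is supported by calcified operculum: its derived state '0' occurs in exactly those taxa and in no other taxon (including the outgroup).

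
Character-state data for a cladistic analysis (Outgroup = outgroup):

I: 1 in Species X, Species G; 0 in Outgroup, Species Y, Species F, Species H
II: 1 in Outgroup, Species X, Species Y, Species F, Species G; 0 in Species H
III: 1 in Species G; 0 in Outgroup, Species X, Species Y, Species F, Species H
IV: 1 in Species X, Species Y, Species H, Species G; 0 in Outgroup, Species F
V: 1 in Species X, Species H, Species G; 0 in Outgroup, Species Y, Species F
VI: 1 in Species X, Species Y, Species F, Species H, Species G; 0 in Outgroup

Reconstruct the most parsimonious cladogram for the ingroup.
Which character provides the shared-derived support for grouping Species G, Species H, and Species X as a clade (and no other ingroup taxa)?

Character polarity is set by the outgroup: the derived state is whichever differs from the outgroup's state, so for II the derived state is '0', and for the remaining characters it is '1'.
I (derived state '1') is shared by Species G and Species X — a synapomorphy uniting that clade.
II (derived state '0') is unique to Species H (autapomorphy; uninformative for grouping).
III: derived state '1' in Species G only — an autapomorphy, so it tells us nothing about relationships among taxa.
Only Species G, Species H, Species X, and Species Y show the derived state '1' for IV, supporting them as a clade.
V: derived state '1' in Species G, Species H, and Species X only — synapomorphy for {Species G, Species H, Species X}.
All ingroup taxa share the derived state '1' for VI; it defines the ingroup but does not resolve relationships within it.
Most parsimonious ingroup topology: ((((Species X,Species G),Species H),Species Y),Species F).
The clade {Species G, Species H, Species X} is supported by V: its derived state '1' occurs in exactly those taxa and in no other taxon (including the outgroup).

V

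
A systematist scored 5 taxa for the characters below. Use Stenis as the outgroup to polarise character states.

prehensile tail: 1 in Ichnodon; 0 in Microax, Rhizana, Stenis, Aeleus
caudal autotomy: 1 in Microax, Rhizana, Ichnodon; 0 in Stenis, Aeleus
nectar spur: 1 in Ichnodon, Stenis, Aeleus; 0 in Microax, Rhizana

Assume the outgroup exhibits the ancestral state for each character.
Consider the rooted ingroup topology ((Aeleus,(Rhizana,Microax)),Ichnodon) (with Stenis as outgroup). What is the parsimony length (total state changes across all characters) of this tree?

Map each character onto ((Aeleus,(Rhizana,Microax)),Ichnodon) (rooted by Stenis) and count the minimum state changes it requires (Fitch parsimony):
prehensile tail: 1; caudal autotomy: 2; nectar spur: 1.
Total tree length = 4.

4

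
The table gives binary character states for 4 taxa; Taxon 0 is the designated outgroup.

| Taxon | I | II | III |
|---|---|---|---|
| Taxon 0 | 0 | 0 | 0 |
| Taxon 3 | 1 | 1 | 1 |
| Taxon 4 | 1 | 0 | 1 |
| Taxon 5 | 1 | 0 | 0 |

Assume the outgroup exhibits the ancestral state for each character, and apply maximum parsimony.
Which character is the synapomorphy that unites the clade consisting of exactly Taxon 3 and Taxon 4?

III

The outgroup has state '0' for every character, so '1' is the derived state throughout.
I (derived state '1') is shared by all ingroup taxa — unites the whole ingroup.
II (derived state '1') is unique to Taxon 3 (autapomorphy; uninformative for grouping).
Only Taxon 3 and Taxon 4 show the derived state '1' for III, supporting them as a clade.
Most parsimonious ingroup topology: ((Taxon 3,Taxon 4),Taxon 5).
The clade {Taxon 3, Taxon 4} is supported by III: its derived state '1' occurs in exactly those taxa and in no other taxon (including the outgroup).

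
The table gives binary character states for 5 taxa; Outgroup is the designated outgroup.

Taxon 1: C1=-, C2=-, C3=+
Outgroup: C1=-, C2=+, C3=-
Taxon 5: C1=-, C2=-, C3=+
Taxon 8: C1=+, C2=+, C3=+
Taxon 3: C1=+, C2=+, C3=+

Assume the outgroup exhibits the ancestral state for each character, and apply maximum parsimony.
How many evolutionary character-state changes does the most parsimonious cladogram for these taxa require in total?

Character polarity is set by the outgroup: the derived state is whichever differs from the outgroup's state, so for C2 the derived state is '-', and for the remaining characters it is '+'.
Only Taxon 3 and Taxon 8 show the derived state '+' for C1, supporting them as a clade.
Only Taxon 1 and Taxon 5 show the derived state '-' for C2, supporting them as a clade.
All ingroup taxa share the derived state '+' for C3; it defines the ingroup but does not resolve relationships within it.
Most parsimonious ingroup topology: ((Taxon 8,Taxon 3),(Taxon 5,Taxon 1)).
Changes per character on this tree: C1: 1; C2: 1; C3: 1.
Total = 3.

3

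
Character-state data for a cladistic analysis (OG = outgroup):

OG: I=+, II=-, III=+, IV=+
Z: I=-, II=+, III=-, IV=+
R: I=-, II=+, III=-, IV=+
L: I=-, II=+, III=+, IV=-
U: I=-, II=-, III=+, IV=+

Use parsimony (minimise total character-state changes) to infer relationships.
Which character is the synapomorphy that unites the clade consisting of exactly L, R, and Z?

II

Character polarity is set by the outgroup: the derived state is whichever differs from the outgroup's state, so for I, III, IV the derived state is '-', and for the remaining characters it is '+'.
I (derived state '-') is shared by all ingroup taxa — unites the whole ingroup.
II: derived state '+' in L, R, and Z only — synapomorphy for {L, R, Z}.
Only R and Z show the derived state '-' for III, supporting them as a clade.
IV (derived state '-') is unique to L (autapomorphy; uninformative for grouping).
Most parsimonious ingroup topology: (((Z,R),L),U).
The clade {L, R, Z} is supported by II: its derived state '+' occurs in exactly those taxa and in no other taxon (including the outgroup).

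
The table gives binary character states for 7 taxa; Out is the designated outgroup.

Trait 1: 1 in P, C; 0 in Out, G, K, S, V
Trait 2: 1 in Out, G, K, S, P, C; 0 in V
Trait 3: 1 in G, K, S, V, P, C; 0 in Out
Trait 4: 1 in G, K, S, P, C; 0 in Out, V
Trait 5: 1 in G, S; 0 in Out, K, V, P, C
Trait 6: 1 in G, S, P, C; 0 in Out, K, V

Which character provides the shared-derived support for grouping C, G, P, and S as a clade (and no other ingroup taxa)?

Character polarity is set by the outgroup: the derived state is whichever differs from the outgroup's state, so for Trait 2 the derived state is '0', and for the remaining characters it is '1'.
Trait 1 (derived state '1') is shared by C and P — a synapomorphy uniting that clade.
Trait 2 (derived state '0') is unique to V (autapomorphy; uninformative for grouping).
All ingroup taxa share the derived state '1' for Trait 3; it defines the ingroup but does not resolve relationships within it.
Trait 4: derived state '1' in C, G, K, P, and S only — synapomorphy for {C, G, K, P, S}.
Trait 5: derived state '1' in G and S only — synapomorphy for {G, S}.
Trait 6 (derived state '1') is shared by C, G, P, and S — a synapomorphy uniting that clade.
Most parsimonious ingroup topology: ((((G,S),(P,C)),K),V).
The clade {C, G, P, S} is supported by Trait 6: its derived state '1' occurs in exactly those taxa and in no other taxon (including the outgroup).

Trait 6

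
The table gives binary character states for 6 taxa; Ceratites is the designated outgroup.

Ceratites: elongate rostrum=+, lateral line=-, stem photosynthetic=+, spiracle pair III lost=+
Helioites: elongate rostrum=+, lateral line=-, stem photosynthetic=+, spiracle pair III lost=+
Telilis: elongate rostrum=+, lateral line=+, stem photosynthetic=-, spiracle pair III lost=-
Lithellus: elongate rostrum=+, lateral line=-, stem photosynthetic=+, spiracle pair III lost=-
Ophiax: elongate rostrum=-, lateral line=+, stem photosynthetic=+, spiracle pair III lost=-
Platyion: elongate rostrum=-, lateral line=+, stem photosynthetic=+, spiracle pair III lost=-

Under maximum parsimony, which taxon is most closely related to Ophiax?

Character polarity is set by the outgroup: the derived state is whichever differs from the outgroup's state, so for elongate rostrum, stem photosynthetic, spiracle pair III lost the derived state is '-', and for the remaining characters it is '+'.
elongate rostrum (derived state '-') is shared by Ophiax and Platyion — a synapomorphy uniting that clade.
lateral line: derived state '+' in Ophiax, Platyion, and Telilis only — synapomorphy for {Ophiax, Platyion, Telilis}.
stem photosynthetic (derived state '-') is unique to Telilis (autapomorphy; uninformative for grouping).
spiracle pair III lost (derived state '-') is shared by Lithellus, Ophiax, Platyion, and Telilis — a synapomorphy uniting that clade.
Most parsimonious ingroup topology: (Helioites,((Telilis,(Ophiax,Platyion)),Lithellus)).
Ophiax and Platyion form a cherry on this tree, so they are sister taxa.

Platyion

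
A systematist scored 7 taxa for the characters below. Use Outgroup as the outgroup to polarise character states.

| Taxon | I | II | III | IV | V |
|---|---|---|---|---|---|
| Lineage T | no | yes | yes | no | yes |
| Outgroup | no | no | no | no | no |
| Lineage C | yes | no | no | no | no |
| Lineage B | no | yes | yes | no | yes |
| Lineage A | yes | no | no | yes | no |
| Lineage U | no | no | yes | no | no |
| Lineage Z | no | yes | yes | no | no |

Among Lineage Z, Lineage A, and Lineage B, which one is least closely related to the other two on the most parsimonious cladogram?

The outgroup has state 'no' for every character, so 'yes' is the derived state throughout.
I: derived state 'yes' in Lineage A and Lineage C only — synapomorphy for {Lineage A, Lineage C}.
II (derived state 'yes') is shared by Lineage B, Lineage T, and Lineage Z — a synapomorphy uniting that clade.
III: derived state 'yes' in Lineage B, Lineage T, Lineage U, and Lineage Z only — synapomorphy for {Lineage B, Lineage T, Lineage U, Lineage Z}.
IV: derived state 'yes' in Lineage A only — an autapomorphy, so it tells us nothing about relationships among taxa.
V: derived state 'yes' in Lineage B and Lineage T only — synapomorphy for {Lineage B, Lineage T}.
Most parsimonious ingroup topology: ((Lineage C,Lineage A),(((Lineage T,Lineage B),Lineage Z),Lineage U)).
Lineage Z and Lineage B share a more recent common ancestor with each other than either does with Lineage A, so Lineage A is the least closely related of the three.

Lineage A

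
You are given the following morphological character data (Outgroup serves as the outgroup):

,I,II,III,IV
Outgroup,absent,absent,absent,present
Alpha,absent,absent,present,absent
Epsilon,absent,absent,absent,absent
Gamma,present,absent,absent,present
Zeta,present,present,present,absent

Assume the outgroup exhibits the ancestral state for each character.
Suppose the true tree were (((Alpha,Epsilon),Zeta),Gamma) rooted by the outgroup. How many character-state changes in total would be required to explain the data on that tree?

Map each character onto (((Alpha,Epsilon),Zeta),Gamma) (rooted by Outgroup) and count the minimum state changes it requires (Fitch parsimony):
I: 2; II: 1; III: 2; IV: 1.
Total tree length = 6.

6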